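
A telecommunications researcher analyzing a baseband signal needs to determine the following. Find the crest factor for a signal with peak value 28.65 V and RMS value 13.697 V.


Crest factor is the ratio of peak to RMS:
CF = V_peak / V_rms
   = 28.65 / 13.697
   = 2.0917

2.0917


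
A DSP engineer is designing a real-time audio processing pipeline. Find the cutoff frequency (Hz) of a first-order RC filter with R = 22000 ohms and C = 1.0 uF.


Cutoff frequency of a first-order RC filter:
fc = 1 / (2 * pi * R * C)
C = 1.0 uF = 1e-06 F
fc = 1 / (2 * pi * 22000 * 1e-06)
   = 1 / 0.13823007675795
   = 7.234316 Hz

7.234316 Hz


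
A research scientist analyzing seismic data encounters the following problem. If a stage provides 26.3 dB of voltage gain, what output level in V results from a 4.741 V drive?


Output voltage from dB gain:
V_out = V_in * 10^(gain_dB / 20)
      = 4.741 * 10^(26.3 / 20)
      = 4.741 * 20.653802
      = 97.9197 V

97.9197 V


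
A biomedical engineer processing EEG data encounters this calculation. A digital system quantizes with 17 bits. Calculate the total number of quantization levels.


Number of quantization levels = 2^N
= 2^17
= 131072

131072


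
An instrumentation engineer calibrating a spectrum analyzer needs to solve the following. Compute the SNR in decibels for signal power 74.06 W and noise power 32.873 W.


SNR in decibels:
SNR = 10 * log10(Ps / Pn)
    = 10 * log10(74.06 / 32.873)
    = 10 * log10(2.2529)
    = 10 * 0.3527
    = 3.53 dB

3.53 dB


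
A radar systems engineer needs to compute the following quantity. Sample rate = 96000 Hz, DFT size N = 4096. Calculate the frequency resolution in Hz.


DFT frequency resolution:
df = fs / N
   = 96000 / 4096
   = 23.4375 Hz

23.4375 Hz


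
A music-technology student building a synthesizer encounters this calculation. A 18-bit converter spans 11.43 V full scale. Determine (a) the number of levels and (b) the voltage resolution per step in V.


Step 1 — number of quantization levels:
L = 2^N = 2^18 = 262144

Step 2 — LSB step size:
delta = Vfs / L
      = 11.43 / 262144
      = 4.36e-05 V

Levels = 262144; step size = 4.36e-05 V


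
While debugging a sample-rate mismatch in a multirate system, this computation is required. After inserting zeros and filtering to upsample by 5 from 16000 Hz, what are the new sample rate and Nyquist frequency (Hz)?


Step 1 — output sample rate after interpolation by L:
fs_out = L * fs_in = 5 * 16000 = 80000 Hz

Step 2 — Nyquist frequency of the output stream:
f_Nyq = fs_out / 2 = 80000 / 2 = 40000.0 Hz

fs_out = 80000 Hz; f_Nyquist = 40000.0 Hz


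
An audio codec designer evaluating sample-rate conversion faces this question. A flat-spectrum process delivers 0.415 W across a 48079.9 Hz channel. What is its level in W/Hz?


Power spectral density:
PSD = P / BW
    = 0.415 / 48079.9
    = 8.63e-06 W/Hz

8.63e-06 W/Hz


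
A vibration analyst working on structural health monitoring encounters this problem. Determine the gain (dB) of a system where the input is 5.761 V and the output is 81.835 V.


Voltage gain in dB:
G = 20 * log10(Vout / Vin)
  = 20 * log10(81.835 / 5.761)
  = 20 * log10(14.204999)
  = 20 * 1.152441
  = 23.05 dB

23.05 dB


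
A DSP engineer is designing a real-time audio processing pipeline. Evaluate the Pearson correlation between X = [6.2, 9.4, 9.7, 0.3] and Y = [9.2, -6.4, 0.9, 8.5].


Pearson correlation coefficient (population):
r = cov(X,Y) / (std(X) * std(Y))
Mean X = 6.4, Mean Y = 3.05
Cov(X,Y) = -17.48
Std(X) = 3.77955, Std(Y) = 6.353149
r = -0.728

-0.728


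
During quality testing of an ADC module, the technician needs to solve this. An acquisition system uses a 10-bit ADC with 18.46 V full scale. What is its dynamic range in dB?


Dynamic range from full-scale to LSB:
V_min = V_max / 2^bits = 18.46 / 2^10
DR = 20 * log10(V_max / V_min)
   = 20 * log10(2^10)
   = 20 * 10 * log10(2)
   = 60.21 dB

60.21 dB


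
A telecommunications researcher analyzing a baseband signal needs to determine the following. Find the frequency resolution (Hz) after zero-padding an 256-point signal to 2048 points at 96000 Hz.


Frequency resolution after zero-padding:
N_padded = 256 * 8 = 2048
df = fs / N_padded
   = 96000 / 2048
   = 46.875 Hz

46.875 Hz


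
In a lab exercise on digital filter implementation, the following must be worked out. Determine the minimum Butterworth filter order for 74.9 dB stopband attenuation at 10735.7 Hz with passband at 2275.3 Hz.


Butterworth filter order formula:
n = log10(10^(A/10) - 1) / (2 * log10(f_stop/f_pass))
10^(74.9/10) - 1 = 30902953.3251
f_stop/f_pass = 10735.7 / 2275.3 = 4.7184
n = 5.5581 -> ceil = 6

6


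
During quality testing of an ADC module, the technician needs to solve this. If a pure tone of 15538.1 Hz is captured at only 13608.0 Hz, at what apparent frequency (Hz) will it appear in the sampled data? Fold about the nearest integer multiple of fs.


Compute the nearest integer multiple of fs to the signal:
n = round(15538.1 / 13608.0) = 1
f_alias = |15538.1 - 1 * 13608.0|
        = |15538.1 - 13608.0|
        = 1930.1 Hz

1930.1


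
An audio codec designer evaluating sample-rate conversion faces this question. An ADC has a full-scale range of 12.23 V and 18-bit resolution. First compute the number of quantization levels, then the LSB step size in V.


Step 1 — number of quantization levels:
L = 2^N = 2^18 = 262144

Step 2 — LSB step size:
delta = Vfs / L
      = 12.23 / 262144
      = 4.665e-05 V

Levels = 262144; step size = 4.665e-05 V


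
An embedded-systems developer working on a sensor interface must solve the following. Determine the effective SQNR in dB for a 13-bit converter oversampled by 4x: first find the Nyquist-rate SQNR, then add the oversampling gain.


Step 1 — baseline SQNR at Nyquist:
SQNR_base = 6.02*N + 1.76
          = 6.02*13 + 1.76
          = 80.02 dB

Step 2 — oversampling processing gain:
G = 10*log10(OSR) = 10*log10(4) = 6.02 dB

Step 3 — total:
SQNR_total = 80.02 + 6.02 = 86.04 dB

Base SQNR = 80.02 dB; oversampled SQNR = 86.04 dB


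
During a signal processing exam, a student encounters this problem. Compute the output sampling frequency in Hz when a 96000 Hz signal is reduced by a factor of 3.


Decimation reduces the sample rate:
fs_out = fs_in / M
       = 96000 / 3
       = 32000.0 Hz

32000.0 Hz


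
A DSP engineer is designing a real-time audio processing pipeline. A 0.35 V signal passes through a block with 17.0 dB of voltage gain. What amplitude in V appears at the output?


Output voltage from dB gain:
V_out = V_in * 10^(gain_dB / 20)
      = 0.35 * 10^(17.0 / 20)
      = 0.35 * 7.079458
      = 2.4778 V

2.4778 V


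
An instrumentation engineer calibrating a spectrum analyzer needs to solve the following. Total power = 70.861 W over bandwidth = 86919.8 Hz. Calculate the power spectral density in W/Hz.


Power spectral density:
PSD = P / BW
    = 70.861 / 86919.8
    = 0.00081525 W/Hz

0.00081525 W/Hz


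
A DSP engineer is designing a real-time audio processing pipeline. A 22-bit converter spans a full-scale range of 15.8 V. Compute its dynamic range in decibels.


Dynamic range from full-scale to LSB:
V_min = V_max / 2^bits = 15.8 / 2^22
DR = 20 * log10(V_max / V_min)
   = 20 * log10(2^22)
   = 20 * 22 * log10(2)
   = 132.45 dB

132.45 dB


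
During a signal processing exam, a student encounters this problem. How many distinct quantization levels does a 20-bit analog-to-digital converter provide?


Number of quantization levels = 2^N
= 2^20
= 1048576

1048576


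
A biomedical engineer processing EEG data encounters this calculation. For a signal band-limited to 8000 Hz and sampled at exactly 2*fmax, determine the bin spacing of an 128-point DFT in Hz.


Step 1 — Nyquist sampling rate:
fs = 2 * fmax = 2 * 8000 = 16000 Hz

Step 2 — DFT bin spacing:
df = fs / N = 16000 / 128 = 125.0 Hz

125.0 Hz


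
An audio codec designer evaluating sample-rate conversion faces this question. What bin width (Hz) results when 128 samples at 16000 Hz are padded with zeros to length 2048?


Frequency resolution after zero-padding:
N_padded = 128 * 16 = 2048
df = fs / N_padded
   = 16000 / 2048
   = 7.8125 Hz

7.8125 Hz


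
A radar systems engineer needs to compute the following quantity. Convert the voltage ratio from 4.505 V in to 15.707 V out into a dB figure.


Voltage gain in dB:
G = 20 * log10(Vout / Vin)
  = 20 * log10(15.707 / 4.505)
  = 20 * log10(3.48657)
  = 20 * 0.542398
  = 10.85 dB

10.85 dB


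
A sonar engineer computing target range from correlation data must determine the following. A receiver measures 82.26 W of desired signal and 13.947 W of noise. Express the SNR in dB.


SNR in decibels:
SNR = 10 * log10(Ps / Pn)
    = 10 * log10(82.26 / 13.947)
    = 10 * log10(5.898)
    = 10 * 0.7707
    = 7.71 dB

7.71 dB


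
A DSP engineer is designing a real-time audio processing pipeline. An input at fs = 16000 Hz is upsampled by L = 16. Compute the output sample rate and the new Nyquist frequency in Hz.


Step 1 — output sample rate after interpolation by L:
fs_out = L * fs_in = 16 * 16000 = 256000 Hz

Step 2 — Nyquist frequency of the output stream:
f_Nyq = fs_out / 2 = 256000 / 2 = 128000.0 Hz

fs_out = 256000 Hz; f_Nyquist = 128000.0 Hz


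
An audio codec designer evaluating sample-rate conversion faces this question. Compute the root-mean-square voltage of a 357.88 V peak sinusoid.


RMS voltage for a sinusoidal waveform:
V_rms = V_peak / sqrt(2)
      = 357.88 / 1.414214
      = 253.059 V

253.059 V


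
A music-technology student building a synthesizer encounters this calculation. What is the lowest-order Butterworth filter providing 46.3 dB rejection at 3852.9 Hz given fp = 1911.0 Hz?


Butterworth filter order formula:
n = log10(10^(A/10) - 1) / (2 * log10(f_stop/f_pass))
10^(46.3/10) - 1 = 42656.9519
f_stop/f_pass = 3852.9 / 1911.0 = 2.0162
n = 7.6019 -> ceil = 8

8


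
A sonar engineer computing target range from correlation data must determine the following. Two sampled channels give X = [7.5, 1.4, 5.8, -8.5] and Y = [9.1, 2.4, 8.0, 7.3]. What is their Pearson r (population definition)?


Pearson correlation coefficient (population):
r = cov(X,Y) / (std(X) * std(Y))
Mean X = 1.55, Mean Y = 6.7
Cov(X,Y) = 3.605
Std(X) = 6.2147, Std(Y) = 2.564176
r = 0.2262

0.2262


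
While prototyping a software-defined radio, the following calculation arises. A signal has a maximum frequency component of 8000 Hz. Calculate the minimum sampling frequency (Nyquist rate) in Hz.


The Nyquist rate is twice the maximum frequency component.
fs_min = 2 * fmax
      = 2 * 8000
      = 16000 Hz

16000


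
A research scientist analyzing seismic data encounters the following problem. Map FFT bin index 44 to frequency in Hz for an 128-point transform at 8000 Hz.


Frequency of DFT bin k:
f_k = k * fs / N
    = 44 * 8000 / 128
    = 352000 / 128
    = 2750.0 Hz

2750.0 Hz


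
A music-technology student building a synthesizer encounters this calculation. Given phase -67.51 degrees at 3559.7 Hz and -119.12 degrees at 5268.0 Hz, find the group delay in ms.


Group delay from phase difference:
tau = -d(phi)/d(omega)
d(phi) = -51.61 deg = -0.900764 rad
d(omega) = 2*pi*(5268.0 - 3559.7) = 10733.5655 rad/s
tau = -(-0.900764) / 10733.5655
    = 0.0839 ms

0.0839 ms


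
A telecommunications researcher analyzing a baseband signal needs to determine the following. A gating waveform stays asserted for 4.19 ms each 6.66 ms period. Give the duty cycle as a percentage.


Duty cycle as a percentage:
DC = (t_on / T) * 100
   = (4.19 / 6.66) * 100
   = 0.629129 * 100
   = 62.91 %

62.91 %


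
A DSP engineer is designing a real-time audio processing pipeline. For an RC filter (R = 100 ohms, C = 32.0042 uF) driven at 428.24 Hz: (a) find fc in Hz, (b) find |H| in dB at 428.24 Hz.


Step 1 — cutoff frequency:
fc = 1 / (2*pi*R*C)
C = 32.0042 uF = 3.20042e-05 F
fc = 1 / (2*pi*100*3.20042e-05)
   = 49.7294 Hz

Step 2 — magnitude at f = 428.24 Hz:
|H(f)| = 1 / sqrt(1 + (f/fc)^2)
f/fc = 428.24 / 49.7294 = 8.611405
|H| = 1 / sqrt(1 + 74.156296) = 0.1153499
|H|_dB = 20*log10(0.1153499) = -18.76 dB

fc = 49.7294 Hz; |H(428.24 Hz)| = -18.76 dB


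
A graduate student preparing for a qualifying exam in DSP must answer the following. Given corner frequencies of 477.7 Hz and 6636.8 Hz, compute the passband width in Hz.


Bandwidth is the difference of -3dB frequencies:
BW = f_high - f_low
   = 6636.8 - 477.7
   = 6159.1 Hz

6159.1 Hz


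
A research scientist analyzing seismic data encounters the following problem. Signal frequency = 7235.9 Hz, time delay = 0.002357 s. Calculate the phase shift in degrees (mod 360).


Phase shift from frequency and time delay:
phi = 360 * f * t_delay
    = 360 * 7235.9 * 0.002357
    = 6139.81 degrees
    mod 360 = 19.81 degrees

19.81 degrees


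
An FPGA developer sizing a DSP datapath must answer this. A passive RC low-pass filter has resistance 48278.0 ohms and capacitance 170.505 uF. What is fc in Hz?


Cutoff frequency of a first-order RC filter:
fc = 1 / (2 * pi * R * C)
C = 170.505 uF = 0.000170505 F
fc = 1 / (2 * pi * 48278.0 * 0.000170505)
   = 1 / 51.720921952434
   = 0.019335 Hz

0.019335 Hz


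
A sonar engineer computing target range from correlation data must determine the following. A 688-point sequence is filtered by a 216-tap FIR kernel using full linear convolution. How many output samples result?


Linear convolution output length:
L = N + M - 1
  = 688 + 216 - 1
  = 903 samples

903


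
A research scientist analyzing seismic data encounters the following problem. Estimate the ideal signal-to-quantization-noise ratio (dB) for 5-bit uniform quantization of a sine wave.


Theoretical SNR for a full-scale sinusoid:
SNR = 6.02 * N + 1.76
    = 6.02 * 5 + 1.76
    = 30.1 + 1.76
    = 31.86 dB

31.86 dB


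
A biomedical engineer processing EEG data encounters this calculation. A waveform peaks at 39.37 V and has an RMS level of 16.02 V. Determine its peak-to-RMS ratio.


Crest factor is the ratio of peak to RMS:
CF = V_peak / V_rms
   = 39.37 / 16.02
   = 2.4576

2.4576


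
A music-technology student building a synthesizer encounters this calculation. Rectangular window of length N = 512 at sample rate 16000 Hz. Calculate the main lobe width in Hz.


Main lobe width for a rectangular window:
Width = 2 * fs / N
      = 2 * 16000 / 512
      = 32000 / 512
      = 62.5 Hz

62.5 Hz


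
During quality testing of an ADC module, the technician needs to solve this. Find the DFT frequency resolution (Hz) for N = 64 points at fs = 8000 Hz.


DFT frequency resolution:
df = fs / N
   = 8000 / 64
   = 125.0 Hz

125.0 Hz


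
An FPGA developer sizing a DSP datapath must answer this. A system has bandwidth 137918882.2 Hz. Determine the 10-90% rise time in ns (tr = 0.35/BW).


Rise time from bandwidth relationship:
tr = 0.35 / BW
   = 0.35 / 137918882.2
   = 2.537723584e-09 s
   = 2.5377 ns

2.5377 ns


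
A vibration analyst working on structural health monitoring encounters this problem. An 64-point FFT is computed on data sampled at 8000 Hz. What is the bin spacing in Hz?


DFT frequency resolution:
df = fs / N
   = 8000 / 64
   = 125.0 Hz

125.0 Hz


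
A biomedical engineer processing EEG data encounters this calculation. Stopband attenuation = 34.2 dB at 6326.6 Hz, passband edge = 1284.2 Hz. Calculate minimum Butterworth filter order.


Butterworth filter order formula:
n = log10(10^(A/10) - 1) / (2 * log10(f_stop/f_pass))
10^(34.2/10) - 1 = 2629.268
f_stop/f_pass = 6326.6 / 1284.2 = 4.9265
n = 2.4691 -> ceil = 3

3


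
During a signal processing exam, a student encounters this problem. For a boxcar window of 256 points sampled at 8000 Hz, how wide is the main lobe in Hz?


Main lobe width for a rectangular window:
Width = 2 * fs / N
      = 2 * 8000 / 256
      = 16000 / 256
      = 62.5 Hz

62.5 Hz


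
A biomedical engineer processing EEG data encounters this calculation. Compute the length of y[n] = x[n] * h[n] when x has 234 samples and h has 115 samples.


Linear convolution output length:
L = N + M - 1
  = 234 + 115 - 1
  = 348 samples

348


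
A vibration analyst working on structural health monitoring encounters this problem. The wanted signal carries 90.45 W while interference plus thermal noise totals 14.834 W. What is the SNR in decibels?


SNR in decibels:
SNR = 10 * log10(Ps / Pn)
    = 10 * log10(90.45 / 14.834)
    = 10 * log10(6.0975)
    = 10 * 0.7852
    = 7.85 dB

7.85 dB


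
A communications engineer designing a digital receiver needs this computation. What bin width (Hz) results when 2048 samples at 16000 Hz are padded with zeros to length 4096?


Frequency resolution after zero-padding:
N_padded = 2048 * 2 = 4096
df = fs / N_padded
   = 16000 / 4096
   = 3.9062 Hz

3.9062 Hz


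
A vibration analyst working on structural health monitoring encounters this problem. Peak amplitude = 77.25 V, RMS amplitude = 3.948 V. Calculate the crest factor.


Crest factor is the ratio of peak to RMS:
CF = V_peak / V_rms
   = 77.25 / 3.948
   = 19.5669

19.5669


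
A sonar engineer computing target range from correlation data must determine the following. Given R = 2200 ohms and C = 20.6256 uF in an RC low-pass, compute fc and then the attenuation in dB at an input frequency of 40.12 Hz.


Step 1 — cutoff frequency:
fc = 1 / (2*pi*R*C)
C = 20.6256 uF = 2.06256e-05 F
fc = 1 / (2*pi*2200*2.06256e-05)
   = 3.50744 Hz

Step 2 — magnitude at f = 40.12 Hz:
|H(f)| = 1 / sqrt(1 + (f/fc)^2)
f/fc = 40.12 / 3.50744 = 11.438542
|H| = 1 / sqrt(1 + 130.840243) = 0.0870915
|H|_dB = 20*log10(0.0870915) = -21.2 dB

fc = 3.50744 Hz; |H(40.12 Hz)| = -21.2 dB


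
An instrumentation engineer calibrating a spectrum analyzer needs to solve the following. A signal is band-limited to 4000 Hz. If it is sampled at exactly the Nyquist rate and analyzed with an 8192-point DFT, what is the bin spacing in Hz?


Step 1 — Nyquist sampling rate:
fs = 2 * fmax = 2 * 4000 = 8000 Hz

Step 2 — DFT bin spacing:
df = fs / N = 8000 / 8192 = 0.9766 Hz

0.9766 Hz


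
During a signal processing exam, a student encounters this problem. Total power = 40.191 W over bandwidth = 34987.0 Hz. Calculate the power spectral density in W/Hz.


Power spectral density:
PSD = P / BW
    = 40.191 / 34987.0
    = 0.00114874 W/Hz

0.00114874 W/Hz


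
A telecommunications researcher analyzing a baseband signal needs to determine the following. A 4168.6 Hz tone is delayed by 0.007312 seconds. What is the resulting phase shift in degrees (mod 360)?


Phase shift from frequency and time delay:
phi = 360 * f * t_delay
    = 360 * 4168.6 * 0.007312
    = 10973.09 degrees
    mod 360 = 173.09 degrees

173.09 degrees


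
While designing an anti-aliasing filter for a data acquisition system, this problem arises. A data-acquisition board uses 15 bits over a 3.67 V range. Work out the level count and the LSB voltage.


Step 1 — number of quantization levels:
L = 2^N = 2^15 = 32768

Step 2 — LSB step size:
delta = Vfs / L
      = 3.67 / 32768
      = 0.000112 V

Levels = 32768; step size = 0.000112 V


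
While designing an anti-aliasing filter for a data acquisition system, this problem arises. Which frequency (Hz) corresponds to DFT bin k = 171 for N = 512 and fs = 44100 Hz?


Frequency of DFT bin k:
f_k = k * fs / N
    = 171 * 44100 / 512
    = 7541100 / 512
    = 14728.711 Hz

14728.711 Hz


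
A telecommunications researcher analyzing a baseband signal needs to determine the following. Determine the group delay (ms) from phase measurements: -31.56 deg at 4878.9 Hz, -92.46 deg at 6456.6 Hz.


Group delay from phase difference:
tau = -d(phi)/d(omega)
d(phi) = -60.9 deg = -1.062906 rad
d(omega) = 2*pi*(6456.6 - 4878.9) = 9912.9815 rad/s
tau = -(-1.062906) / 9912.9815
    = 0.1072 ms

0.1072 ms


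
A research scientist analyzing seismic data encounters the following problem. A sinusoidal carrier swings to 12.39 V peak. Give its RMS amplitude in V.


RMS voltage for a sinusoidal waveform:
V_rms = V_peak / sqrt(2)
      = 12.39 / 1.414214
      = 8.761 V

8.761 V


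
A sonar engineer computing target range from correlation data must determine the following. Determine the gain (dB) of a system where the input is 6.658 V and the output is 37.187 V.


Voltage gain in dB:
G = 20 * log10(Vout / Vin)
  = 20 * log10(37.187 / 6.658)
  = 20 * log10(5.585311)
  = 20 * 0.747047
  = 14.94 dB

14.94 dB


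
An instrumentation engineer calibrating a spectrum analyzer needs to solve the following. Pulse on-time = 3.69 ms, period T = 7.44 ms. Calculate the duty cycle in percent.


Duty cycle as a percentage:
DC = (t_on / T) * 100
   = (3.69 / 7.44) * 100
   = 0.495968 * 100
   = 49.6 %

49.6 %


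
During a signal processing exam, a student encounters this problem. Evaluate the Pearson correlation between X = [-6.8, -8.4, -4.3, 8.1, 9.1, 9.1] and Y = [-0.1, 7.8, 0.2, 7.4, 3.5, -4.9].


Pearson correlation coefficient (population):
r = cov(X,Y) / (std(X) * std(Y))
Mean X = 1.1333, Mean Y = 2.3167
Cov(X,Y) = -5.708889
Std(X) = 7.73319, Std(Y) = 4.466698
r = -0.1653

-0.1653


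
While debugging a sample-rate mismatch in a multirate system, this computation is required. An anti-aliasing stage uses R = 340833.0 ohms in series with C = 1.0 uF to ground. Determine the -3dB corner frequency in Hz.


Cutoff frequency of a first-order RC filter:
fc = 1 / (2 * pi * R * C)
C = 1.0 uF = 1e-06 F
fc = 1 / (2 * pi * 340833.0 * 1e-06)
   = 1 / 2.1415168978019
   = 0.466959 Hz

0.466959 Hz


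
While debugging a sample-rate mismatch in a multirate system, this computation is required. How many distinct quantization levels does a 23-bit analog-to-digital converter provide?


Number of quantization levels = 2^N
= 2^23
= 8388608

8388608


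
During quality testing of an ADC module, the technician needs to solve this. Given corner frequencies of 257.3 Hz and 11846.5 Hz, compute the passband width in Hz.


Bandwidth is the difference of -3dB frequencies:
BW = f_high - f_low
   = 11846.5 - 257.3
   = 11589.2 Hz

11589.2 Hz


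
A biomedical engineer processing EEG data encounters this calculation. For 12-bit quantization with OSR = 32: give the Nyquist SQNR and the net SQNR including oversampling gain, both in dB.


Step 1 — baseline SQNR at Nyquist:
SQNR_base = 6.02*N + 1.76
          = 6.02*12 + 1.76
          = 74.0 dB

Step 2 — oversampling processing gain:
G = 10*log10(OSR) = 10*log10(32) = 15.05 dB

Step 3 — total:
SQNR_total = 74.0 + 15.05 = 89.05 dB

Base SQNR = 74.0 dB; oversampled SQNR = 89.05 dB


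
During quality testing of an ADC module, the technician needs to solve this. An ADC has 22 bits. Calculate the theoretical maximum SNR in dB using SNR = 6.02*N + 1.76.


Theoretical SNR for a full-scale sinusoid:
SNR = 6.02 * N + 1.76
    = 6.02 * 22 + 1.76
    = 132.44 + 1.76
    = 134.2 dB

134.2 dB


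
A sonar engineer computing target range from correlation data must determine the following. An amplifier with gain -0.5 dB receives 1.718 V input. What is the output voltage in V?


Output voltage from dB gain:
V_out = V_in * 10^(gain_dB / 20)
      = 1.718 * 10^(-0.5 / 20)
      = 1.718 * 0.944061
      = 1.6219 V

1.6219 V


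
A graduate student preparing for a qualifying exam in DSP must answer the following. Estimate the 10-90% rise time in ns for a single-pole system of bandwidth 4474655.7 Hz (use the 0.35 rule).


Rise time from bandwidth relationship:
tr = 0.35 / BW
   = 0.35 / 4474655.7
   = 7.821830851e-08 s
   = 78.2183 ns

78.2183 ns


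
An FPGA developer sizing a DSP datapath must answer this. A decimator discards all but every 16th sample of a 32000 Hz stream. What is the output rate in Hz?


Decimation reduces the sample rate:
fs_out = fs_in / M
       = 32000 / 16
       = 2000.0 Hz

2000.0 Hz


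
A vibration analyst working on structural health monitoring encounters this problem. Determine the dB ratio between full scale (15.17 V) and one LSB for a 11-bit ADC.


Dynamic range from full-scale to LSB:
V_min = V_max / 2^bits = 15.17 / 2^11
DR = 20 * log10(V_max / V_min)
   = 20 * log10(2^11)
   = 20 * 11 * log10(2)
   = 66.23 dB

66.23 dB


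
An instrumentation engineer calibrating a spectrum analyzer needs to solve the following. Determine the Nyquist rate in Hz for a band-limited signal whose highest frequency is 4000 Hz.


The Nyquist rate is twice the maximum frequency component.
fs_min = 2 * fmax
      = 2 * 4000
      = 8000 Hz

8000


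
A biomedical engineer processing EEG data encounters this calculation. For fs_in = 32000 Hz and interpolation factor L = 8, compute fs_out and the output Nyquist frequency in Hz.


Step 1 — output sample rate after interpolation by L:
fs_out = L * fs_in = 8 * 32000 = 256000 Hz

Step 2 — Nyquist frequency of the output stream:
f_Nyq = fs_out / 2 = 256000 / 2 = 128000.0 Hz

fs_out = 256000 Hz; f_Nyquist = 128000.0 Hz


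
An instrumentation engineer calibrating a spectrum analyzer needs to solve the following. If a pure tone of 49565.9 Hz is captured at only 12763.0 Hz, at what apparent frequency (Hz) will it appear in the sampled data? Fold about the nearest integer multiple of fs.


Compute the nearest integer multiple of fs to the signal:
n = round(49565.9 / 12763.0) = 4
f_alias = |49565.9 - 4 * 12763.0|
        = |49565.9 - 51052.0|
        = 1486.1 Hz

1486.1


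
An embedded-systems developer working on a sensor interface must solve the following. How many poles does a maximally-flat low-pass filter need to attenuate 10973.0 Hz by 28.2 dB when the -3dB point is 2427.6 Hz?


Butterworth filter order formula:
n = log10(10^(A/10) - 1) / (2 * log10(f_stop/f_pass))
10^(28.2/10) - 1 = 659.6934
f_stop/f_pass = 10973.0 / 2427.6 = 4.5201
n = 2.1517 -> ceil = 3

3


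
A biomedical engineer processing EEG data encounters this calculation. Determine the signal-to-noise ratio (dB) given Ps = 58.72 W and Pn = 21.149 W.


SNR in decibels:
SNR = 10 * log10(Ps / Pn)
    = 10 * log10(58.72 / 21.149)
    = 10 * log10(2.7765)
    = 10 * 0.4435
    = 4.43 dB

4.43 dB


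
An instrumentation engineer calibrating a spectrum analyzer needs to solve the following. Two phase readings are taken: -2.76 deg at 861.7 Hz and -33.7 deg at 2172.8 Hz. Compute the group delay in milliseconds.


Group delay from phase difference:
tau = -d(phi)/d(omega)
d(phi) = -30.94 deg = -0.540005 rad
d(omega) = 2*pi*(2172.8 - 861.7) = 8237.8843 rad/s
tau = -(-0.540005) / 8237.8843
    = 0.0656 ms

0.0656 ms


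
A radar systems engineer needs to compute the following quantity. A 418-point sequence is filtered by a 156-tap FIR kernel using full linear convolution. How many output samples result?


Linear convolution output length:
L = N + M - 1
  = 418 + 156 - 1
  = 573 samples

573


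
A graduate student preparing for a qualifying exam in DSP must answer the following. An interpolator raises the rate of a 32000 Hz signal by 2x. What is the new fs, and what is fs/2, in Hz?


Step 1 — output sample rate after interpolation by L:
fs_out = L * fs_in = 2 * 32000 = 64000 Hz

Step 2 — Nyquist frequency of the output stream:
f_Nyq = fs_out / 2 = 64000 / 2 = 32000.0 Hz

fs_out = 64000 Hz; f_Nyquist = 32000.0 Hz


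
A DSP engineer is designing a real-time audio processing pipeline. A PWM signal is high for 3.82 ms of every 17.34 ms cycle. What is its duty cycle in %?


Duty cycle as a percentage:
DC = (t_on / T) * 100
   = (3.82 / 17.34) * 100
   = 0.2203 * 100
   = 22.03 %

22.03 %


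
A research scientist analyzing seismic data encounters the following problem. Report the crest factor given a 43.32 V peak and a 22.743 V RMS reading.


Crest factor is the ratio of peak to RMS:
CF = V_peak / V_rms
   = 43.32 / 22.743
   = 1.9048

1.9048


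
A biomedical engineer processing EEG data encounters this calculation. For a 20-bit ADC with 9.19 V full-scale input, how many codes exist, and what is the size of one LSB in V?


Step 1 — number of quantization levels:
L = 2^N = 2^20 = 1048576

Step 2 — LSB step size:
delta = Vfs / L
      = 9.19 / 1048576
      = 8.76e-06 V

Levels = 1048576; step size = 8.76e-06 V


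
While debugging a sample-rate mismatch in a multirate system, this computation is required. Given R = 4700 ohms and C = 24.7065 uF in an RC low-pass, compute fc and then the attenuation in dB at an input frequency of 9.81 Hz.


Step 1 — cutoff frequency:
fc = 1 / (2*pi*R*C)
C = 24.7065 uF = 2.47065e-05 F
fc = 1 / (2*pi*4700*2.47065e-05)
   = 1.3706 Hz

Step 2 — magnitude at f = 9.81 Hz:
|H(f)| = 1 / sqrt(1 + (f/fc)^2)
f/fc = 9.81 / 1.3706 = 7.157449
|H| = 1 / sqrt(1 + 51.229076) = 0.1383706
|H|_dB = 20*log10(0.1383706) = -17.18 dB

fc = 1.3706 Hz; |H(9.81 Hz)| = -17.18 dB


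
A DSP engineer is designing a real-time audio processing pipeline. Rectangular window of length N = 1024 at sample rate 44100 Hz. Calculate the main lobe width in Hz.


Main lobe width for a rectangular window:
Width = 2 * fs / N
      = 2 * 44100 / 1024
      = 88200 / 1024
      = 86.133 Hz

86.133 Hz


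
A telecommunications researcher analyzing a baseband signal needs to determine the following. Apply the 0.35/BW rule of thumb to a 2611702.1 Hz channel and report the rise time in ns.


Rise time from bandwidth relationship:
tr = 0.35 / BW
   = 0.35 / 2611702.1
   = 1.340122214e-07 s
   = 134.0122 ns

134.0122 ns


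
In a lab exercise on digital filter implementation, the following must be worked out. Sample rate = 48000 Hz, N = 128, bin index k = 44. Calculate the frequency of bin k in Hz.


Frequency of DFT bin k:
f_k = k * fs / N
    = 44 * 48000 / 128
    = 2112000 / 128
    = 16500.0 Hz

16500.0 Hz


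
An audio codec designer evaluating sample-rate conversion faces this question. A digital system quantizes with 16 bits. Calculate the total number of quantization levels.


Number of quantization levels = 2^N
= 2^16
= 65536

65536


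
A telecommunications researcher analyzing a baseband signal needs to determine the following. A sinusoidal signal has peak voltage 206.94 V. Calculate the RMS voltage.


RMS voltage for a sinusoidal waveform:
V_rms = V_peak / sqrt(2)
      = 206.94 / 1.414214
      = 146.329 V

146.329 V


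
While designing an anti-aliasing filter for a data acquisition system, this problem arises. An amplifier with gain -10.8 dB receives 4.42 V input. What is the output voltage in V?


Output voltage from dB gain:
V_out = V_in * 10^(gain_dB / 20)
      = 4.42 * 10^(-10.8 / 20)
      = 4.42 * 0.288403
      = 1.2747 V

1.2747 V


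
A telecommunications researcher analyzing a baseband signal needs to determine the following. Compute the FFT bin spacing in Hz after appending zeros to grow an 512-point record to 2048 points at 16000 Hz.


Frequency resolution after zero-padding:
N_padded = 512 * 4 = 2048
df = fs / N_padded
   = 16000 / 2048
   = 7.8125 Hz

7.8125 Hz


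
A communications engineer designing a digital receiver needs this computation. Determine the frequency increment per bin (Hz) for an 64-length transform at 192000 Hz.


DFT frequency resolution:
df = fs / N
   = 192000 / 64
   = 3000.0 Hz

3000.0 Hz


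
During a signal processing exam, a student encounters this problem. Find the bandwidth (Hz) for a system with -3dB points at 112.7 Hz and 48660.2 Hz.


Bandwidth is the difference of -3dB frequencies:
BW = f_high - f_low
   = 48660.2 - 112.7
   = 48547.5 Hz

48547.5 Hz


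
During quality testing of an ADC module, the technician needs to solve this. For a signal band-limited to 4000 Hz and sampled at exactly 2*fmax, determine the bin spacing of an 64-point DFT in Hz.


Step 1 — Nyquist sampling rate:
fs = 2 * fmax = 2 * 4000 = 8000 Hz

Step 2 — DFT bin spacing:
df = fs / N = 8000 / 64 = 125.0 Hz

125.0 Hz


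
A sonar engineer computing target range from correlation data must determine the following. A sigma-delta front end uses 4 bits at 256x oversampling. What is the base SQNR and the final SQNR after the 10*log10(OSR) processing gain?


Step 1 — baseline SQNR at Nyquist:
SQNR_base = 6.02*N + 1.76
          = 6.02*4 + 1.76
          = 25.84 dB

Step 2 — oversampling processing gain:
G = 10*log10(OSR) = 10*log10(256) = 24.08 dB

Step 3 — total:
SQNR_total = 25.84 + 24.08 = 49.92 dB

Base SQNR = 25.84 dB; oversampled SQNR = 49.92 dB


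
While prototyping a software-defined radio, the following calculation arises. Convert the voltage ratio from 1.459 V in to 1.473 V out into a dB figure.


Voltage gain in dB:
G = 20 * log10(Vout / Vin)
  = 20 * log10(1.473 / 1.459)
  = 20 * log10(1.009596)
  = 20 * 0.004147
  = 0.08 dB

0.08 dB


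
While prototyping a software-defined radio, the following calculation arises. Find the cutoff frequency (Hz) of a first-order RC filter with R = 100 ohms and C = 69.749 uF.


Cutoff frequency of a first-order RC filter:
fc = 1 / (2 * pi * R * C)
C = 69.749 uF = 6.9749e-05 F
fc = 1 / (2 * pi * 100 * 6.9749e-05)
   = 1 / 0.043824589199047
   = 22.81824 Hz

22.81824 Hz


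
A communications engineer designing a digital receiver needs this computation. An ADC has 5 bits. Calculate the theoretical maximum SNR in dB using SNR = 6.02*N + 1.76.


Theoretical SNR for a full-scale sinusoid:
SNR = 6.02 * N + 1.76
    = 6.02 * 5 + 1.76
    = 30.1 + 1.76
    = 31.86 dB

31.86 dB


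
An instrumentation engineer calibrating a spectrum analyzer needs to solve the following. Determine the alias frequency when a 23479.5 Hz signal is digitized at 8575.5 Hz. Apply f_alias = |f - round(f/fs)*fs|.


Compute the nearest integer multiple of fs to the signal:
n = round(23479.5 / 8575.5) = 3
f_alias = |23479.5 - 3 * 8575.5|
        = |23479.5 - 25726.5|
        = 2247.0 Hz

2247.0


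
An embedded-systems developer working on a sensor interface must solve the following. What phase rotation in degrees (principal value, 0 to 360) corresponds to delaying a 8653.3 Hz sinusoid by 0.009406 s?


Phase shift from frequency and time delay:
phi = 360 * f * t_delay
    = 360 * 8653.3 * 0.009406
    = 29301.46 degrees
    mod 360 = 141.46 degrees

141.46 degrees


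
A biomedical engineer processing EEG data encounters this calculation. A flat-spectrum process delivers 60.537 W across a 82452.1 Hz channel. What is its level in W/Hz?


Power spectral density:
PSD = P / BW
    = 60.537 / 82452.1
    = 0.00073421 W/Hz

0.00073421 W/Hz


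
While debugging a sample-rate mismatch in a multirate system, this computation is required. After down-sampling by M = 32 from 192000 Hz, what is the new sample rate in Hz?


Decimation reduces the sample rate:
fs_out = fs_in / M
       = 192000 / 32
       = 6000.0 Hz

6000.0 Hz


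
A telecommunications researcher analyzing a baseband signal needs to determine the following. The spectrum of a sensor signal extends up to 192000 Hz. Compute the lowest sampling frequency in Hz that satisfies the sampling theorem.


The Nyquist rate is twice the maximum frequency component.
fs_min = 2 * fmax
      = 2 * 192000
      = 384000 Hz

384000


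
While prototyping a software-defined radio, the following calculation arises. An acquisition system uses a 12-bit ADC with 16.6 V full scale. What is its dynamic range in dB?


Dynamic range from full-scale to LSB:
V_min = V_max / 2^bits = 16.6 / 2^12
DR = 20 * log10(V_max / V_min)
   = 20 * log10(2^12)
   = 20 * 12 * log10(2)
   = 72.25 dB

72.25 dB


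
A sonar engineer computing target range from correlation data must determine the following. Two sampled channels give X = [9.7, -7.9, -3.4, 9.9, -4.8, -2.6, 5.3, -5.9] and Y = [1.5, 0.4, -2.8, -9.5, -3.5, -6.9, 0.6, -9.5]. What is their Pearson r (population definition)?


Pearson correlation coefficient (population):
r = cov(X,Y) / (std(X) * std(Y))
Mean X = 0.0375, Mean Y = -3.7125
Cov(X,Y) = 2.742969
Std(X) = 6.696629, Std(Y) = 4.193876
r = 0.0977

0.0977


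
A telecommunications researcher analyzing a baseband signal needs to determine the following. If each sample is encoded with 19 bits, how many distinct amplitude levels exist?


Number of quantization levels = 2^N
= 2^19
= 524288

524288


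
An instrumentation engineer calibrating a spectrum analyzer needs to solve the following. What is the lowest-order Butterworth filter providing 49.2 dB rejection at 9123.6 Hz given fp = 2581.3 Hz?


Butterworth filter order formula:
n = log10(10^(A/10) - 1) / (2 * log10(f_stop/f_pass))
10^(49.2/10) - 1 = 83175.3771
f_stop/f_pass = 9123.6 / 2581.3 = 3.5345
n = 4.4864 -> ceil = 5

5


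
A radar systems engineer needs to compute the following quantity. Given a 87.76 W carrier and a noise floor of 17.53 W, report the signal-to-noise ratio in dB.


SNR in decibels:
SNR = 10 * log10(Ps / Pn)
    = 10 * log10(87.76 / 17.53)
    = 10 * log10(5.0063)
    = 10 * 0.6995
    = 7.0 dB

7.0 dB


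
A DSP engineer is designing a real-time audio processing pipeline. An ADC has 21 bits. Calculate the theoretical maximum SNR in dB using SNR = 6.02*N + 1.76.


Theoretical SNR for a full-scale sinusoid:
SNR = 6.02 * N + 1.76
    = 6.02 * 21 + 1.76
    = 126.42 + 1.76
    = 128.18 dB

128.18 dB


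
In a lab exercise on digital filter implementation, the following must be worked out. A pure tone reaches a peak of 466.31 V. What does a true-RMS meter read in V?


RMS voltage for a sinusoidal waveform:
V_rms = V_peak / sqrt(2)
      = 466.31 / 1.414214
      = 329.731 V

329.731 V


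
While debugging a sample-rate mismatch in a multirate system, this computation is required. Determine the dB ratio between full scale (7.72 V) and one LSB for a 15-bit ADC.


Dynamic range from full-scale to LSB:
V_min = V_max / 2^bits = 7.72 / 2^15
DR = 20 * log10(V_max / V_min)
   = 20 * log10(2^15)
   = 20 * 15 * log10(2)
   = 90.31 dB

90.31 dB


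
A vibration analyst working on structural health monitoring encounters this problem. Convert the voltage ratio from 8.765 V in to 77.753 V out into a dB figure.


Voltage gain in dB:
G = 20 * log10(Vout / Vin)
  = 20 * log10(77.753 / 8.765)
  = 20 * log10(8.87085)
  = 20 * 0.947965
  = 18.96 dB

18.96 dB


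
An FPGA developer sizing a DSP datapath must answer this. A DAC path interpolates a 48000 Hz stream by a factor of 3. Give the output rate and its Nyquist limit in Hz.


Step 1 — output sample rate after interpolation by L:
fs_out = L * fs_in = 3 * 48000 = 144000 Hz

Step 2 — Nyquist frequency of the output stream:
f_Nyq = fs_out / 2 = 144000 / 2 = 72000.0 Hz

fs_out = 144000 Hz; f_Nyquist = 72000.0 Hz


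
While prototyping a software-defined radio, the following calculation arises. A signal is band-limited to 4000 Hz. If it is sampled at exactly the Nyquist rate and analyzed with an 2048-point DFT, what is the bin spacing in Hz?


Step 1 — Nyquist sampling rate:
fs = 2 * fmax = 2 * 4000 = 8000 Hz

Step 2 — DFT bin spacing:
df = fs / N = 8000 / 2048 = 3.9062 Hz

3.9062 Hz


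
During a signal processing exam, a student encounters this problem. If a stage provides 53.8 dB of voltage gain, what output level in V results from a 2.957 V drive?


Output voltage from dB gain:
V_out = V_in * 10^(gain_dB / 20)
      = 2.957 * 10^(53.8 / 20)
      = 2.957 * 489.778819
      = 1448.276 V

1448.276 V


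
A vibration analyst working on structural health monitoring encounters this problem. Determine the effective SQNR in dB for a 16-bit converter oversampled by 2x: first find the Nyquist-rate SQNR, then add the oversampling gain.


Step 1 — baseline SQNR at Nyquist:
SQNR_base = 6.02*N + 1.76
          = 6.02*16 + 1.76
          = 98.08 dB

Step 2 — oversampling processing gain:
G = 10*log10(OSR) = 10*log10(2) = 3.01 dB

Step 3 — total:
SQNR_total = 98.08 + 3.01 = 101.09 dB

Base SQNR = 98.08 dB; oversampled SQNR = 101.09 dB
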